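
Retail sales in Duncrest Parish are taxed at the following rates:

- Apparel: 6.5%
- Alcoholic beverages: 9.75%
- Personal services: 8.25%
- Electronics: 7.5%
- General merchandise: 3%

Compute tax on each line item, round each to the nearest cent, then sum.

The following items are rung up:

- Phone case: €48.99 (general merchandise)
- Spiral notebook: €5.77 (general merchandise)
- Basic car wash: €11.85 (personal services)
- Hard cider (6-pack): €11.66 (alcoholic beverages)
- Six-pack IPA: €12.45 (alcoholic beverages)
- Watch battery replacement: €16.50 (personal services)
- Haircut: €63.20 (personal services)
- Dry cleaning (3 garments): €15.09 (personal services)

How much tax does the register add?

€12.78

Phone case €48.99: general merchandise → 3% → €1.47
Spiral notebook €5.77: general merchandise → 3% → €0.17
Basic car wash €11.85: personal services → 8.25% → €0.98
Hard cider (6-pack) €11.66: alcoholic beverages → 9.75% → €1.14
Six-pack IPA €12.45: alcoholic beverages → 9.75% → €1.21
Watch battery replacement €16.50: personal services → 8.25% → €1.36
Haircut €63.20: personal services → 8.25% → €5.21
Dry cleaning (3 garments) €15.09: personal services → 8.25% → €1.24
Total tax = €1.47 + €0.17 + €0.98 + €1.14 + €1.21 + €1.36 + €5.21 + €1.24 = €12.78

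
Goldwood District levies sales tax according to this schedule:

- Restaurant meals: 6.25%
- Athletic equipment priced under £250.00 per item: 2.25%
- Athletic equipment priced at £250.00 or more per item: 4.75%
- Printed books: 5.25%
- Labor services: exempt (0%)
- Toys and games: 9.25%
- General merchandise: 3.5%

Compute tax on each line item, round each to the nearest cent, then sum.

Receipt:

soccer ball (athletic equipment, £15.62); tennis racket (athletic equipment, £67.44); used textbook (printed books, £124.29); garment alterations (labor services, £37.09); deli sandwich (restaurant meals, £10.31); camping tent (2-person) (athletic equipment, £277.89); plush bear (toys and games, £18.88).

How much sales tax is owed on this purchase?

Soccer ball £15.62: athletic equipment, under £250.00 → 2.25% → £0.35
Tennis racket £67.44: athletic equipment, under £250.00 → 2.25% → £1.52
Used textbook £124.29: printed books → 5.25% → £6.53
Garment alterations £37.09: labor services → 0% → £0.00
Deli sandwich £10.31: restaurant meals → 6.25% → £0.64
Camping tent (2-person) £277.89: athletic equipment, £250.00 or more → 4.75% → £13.20
Plush bear £18.88: toys and games → 9.25% → £1.75
Total tax = £0.35 + £1.52 + £6.53 + £0.64 + £13.20 + £1.75 = £23.99

£23.99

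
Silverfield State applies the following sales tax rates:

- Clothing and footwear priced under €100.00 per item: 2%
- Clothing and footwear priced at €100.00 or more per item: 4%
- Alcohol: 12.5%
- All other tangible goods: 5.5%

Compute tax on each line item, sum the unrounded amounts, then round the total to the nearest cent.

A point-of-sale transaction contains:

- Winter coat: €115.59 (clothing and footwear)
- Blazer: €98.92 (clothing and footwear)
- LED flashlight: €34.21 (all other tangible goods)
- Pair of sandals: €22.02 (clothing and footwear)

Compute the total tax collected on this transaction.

Winter coat €115.59: clothing and footwear, €100.00 or more → 4% → €4.6236
Blazer €98.92: clothing and footwear, under €100.00 → 2% → €1.9784
LED flashlight €34.21: all other tangible goods → 5.5% → €1.88155
Pair of sandals €22.02: clothing and footwear, under €100.00 → 2% → €0.4404
Unrounded tax sum = €8.92395 → €8.92

€8.92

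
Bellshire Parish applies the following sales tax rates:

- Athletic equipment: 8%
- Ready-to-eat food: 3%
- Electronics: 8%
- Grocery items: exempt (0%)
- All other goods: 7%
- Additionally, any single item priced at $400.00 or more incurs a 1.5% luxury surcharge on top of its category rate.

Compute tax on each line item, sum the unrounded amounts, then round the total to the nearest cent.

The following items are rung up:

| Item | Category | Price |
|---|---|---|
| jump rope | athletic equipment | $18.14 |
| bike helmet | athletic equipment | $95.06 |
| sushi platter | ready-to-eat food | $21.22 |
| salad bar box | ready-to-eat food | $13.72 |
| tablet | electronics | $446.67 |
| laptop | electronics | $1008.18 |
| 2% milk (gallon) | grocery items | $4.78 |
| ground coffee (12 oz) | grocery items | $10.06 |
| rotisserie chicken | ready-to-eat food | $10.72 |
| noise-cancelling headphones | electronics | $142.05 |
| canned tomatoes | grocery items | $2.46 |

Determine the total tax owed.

Jump rope $18.14: athletic equipment → 8% → $1.4512
Bike helmet $95.06: athletic equipment → 8% → $7.6048
Sushi platter $21.22: ready-to-eat food → 3% → $0.6366
Salad bar box $13.72: ready-to-eat food → 3% → $0.4116
Tablet $446.67: electronics → 8% + 1.5% surcharge = 9.5% → $42.43365
Laptop $1008.18: electronics → 8% + 1.5% surcharge = 9.5% → $95.7771
2% milk (gallon) $4.78: grocery items → 0% → $0.00
Ground coffee (12 oz) $10.06: grocery items → 0% → $0.00
Rotisserie chicken $10.72: ready-to-eat food → 3% → $0.3216
Noise-cancelling headphones $142.05: electronics → 8% → $11.364
Canned tomatoes $2.46: grocery items → 0% → $0.00
Unrounded tax sum = $160.00055 → $160.00

$160.00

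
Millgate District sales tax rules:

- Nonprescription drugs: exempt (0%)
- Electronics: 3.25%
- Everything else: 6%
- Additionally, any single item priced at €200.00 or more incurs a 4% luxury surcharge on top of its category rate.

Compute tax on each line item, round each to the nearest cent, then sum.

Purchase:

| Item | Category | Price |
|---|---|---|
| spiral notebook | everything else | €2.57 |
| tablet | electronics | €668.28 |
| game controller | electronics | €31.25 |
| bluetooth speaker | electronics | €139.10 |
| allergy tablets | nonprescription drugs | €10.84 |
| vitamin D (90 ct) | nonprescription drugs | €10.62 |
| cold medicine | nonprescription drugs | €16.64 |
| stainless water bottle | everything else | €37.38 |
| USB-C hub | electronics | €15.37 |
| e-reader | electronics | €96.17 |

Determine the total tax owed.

Spiral notebook €2.57: everything else → 6% → €0.15
Tablet €668.28: electronics → 3.25% + 4% surcharge = 7.25% → €48.45
Game controller €31.25: electronics → 3.25% → €1.02
Bluetooth speaker €139.10: electronics → 3.25% → €4.52
Allergy tablets €10.84: nonprescription drugs → 0% → €0.00
Vitamin D (90 ct) €10.62: nonprescription drugs → 0% → €0.00
Cold medicine €16.64: nonprescription drugs → 0% → €0.00
Stainless water bottle €37.38: everything else → 6% → €2.24
USB-C hub €15.37: electronics → 3.25% → €0.50
E-reader €96.17: electronics → 3.25% → €3.13
Total tax = €0.15 + €48.45 + €1.02 + €4.52 + €2.24 + €0.50 + €3.13 = €60.01

€60.01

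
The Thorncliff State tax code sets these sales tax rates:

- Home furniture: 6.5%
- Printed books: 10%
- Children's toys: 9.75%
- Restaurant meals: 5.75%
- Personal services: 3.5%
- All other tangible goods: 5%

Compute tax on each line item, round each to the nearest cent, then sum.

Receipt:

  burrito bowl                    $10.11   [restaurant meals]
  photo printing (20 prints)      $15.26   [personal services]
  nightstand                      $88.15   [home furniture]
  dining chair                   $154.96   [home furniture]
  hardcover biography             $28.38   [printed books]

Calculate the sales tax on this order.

$19.75

Burrito bowl $10.11: restaurant meals → 5.75% → $0.58
Photo printing (20 prints) $15.26: personal services → 3.5% → $0.53
Nightstand $88.15: home furniture → 6.5% → $5.73
Dining chair $154.96: home furniture → 6.5% → $10.07
Hardcover biography $28.38: printed books → 10% → $2.84
Total tax = $0.58 + $0.53 + $5.73 + $10.07 + $2.84 = $19.75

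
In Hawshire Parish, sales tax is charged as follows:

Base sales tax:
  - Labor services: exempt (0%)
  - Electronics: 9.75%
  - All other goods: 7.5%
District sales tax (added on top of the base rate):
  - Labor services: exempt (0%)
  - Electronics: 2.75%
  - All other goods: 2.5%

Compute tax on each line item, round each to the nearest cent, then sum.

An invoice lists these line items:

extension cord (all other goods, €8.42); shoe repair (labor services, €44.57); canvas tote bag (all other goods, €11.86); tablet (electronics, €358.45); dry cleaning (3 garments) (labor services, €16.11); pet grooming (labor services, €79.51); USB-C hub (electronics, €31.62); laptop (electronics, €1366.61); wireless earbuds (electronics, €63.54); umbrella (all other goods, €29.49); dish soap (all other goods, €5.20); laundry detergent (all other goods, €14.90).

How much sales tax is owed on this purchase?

Extension cord €8.42: all other goods → 7.5% + 2.5% district = 10% → €0.84
Shoe repair €44.57: labor services → 0% + 0% district = 0% → €0.00
Canvas tote bag €11.86: all other goods → 7.5% + 2.5% district = 10% → €1.19
Tablet €358.45: electronics → 9.75% + 2.75% district = 12.5% → €44.81
Dry cleaning (3 garments) €16.11: labor services → 0% + 0% district = 0% → €0.00
Pet grooming €79.51: labor services → 0% + 0% district = 0% → €0.00
USB-C hub €31.62: electronics → 9.75% + 2.75% district = 12.5% → €3.95
Laptop €1366.61: electronics → 9.75% + 2.75% district = 12.5% → €170.83
Wireless earbuds €63.54: electronics → 9.75% + 2.75% district = 12.5% → €7.94
Umbrella €29.49: all other goods → 7.5% + 2.5% district = 10% → €2.95
Dish soap €5.20: all other goods → 7.5% + 2.5% district = 10% → €0.52
Laundry detergent €14.90: all other goods → 7.5% + 2.5% district = 10% → €1.49
Total tax = €0.84 + €1.19 + €44.81 + €3.95 + €170.83 + €7.94 + €2.95 + €0.52 + €1.49 = €234.52

€234.52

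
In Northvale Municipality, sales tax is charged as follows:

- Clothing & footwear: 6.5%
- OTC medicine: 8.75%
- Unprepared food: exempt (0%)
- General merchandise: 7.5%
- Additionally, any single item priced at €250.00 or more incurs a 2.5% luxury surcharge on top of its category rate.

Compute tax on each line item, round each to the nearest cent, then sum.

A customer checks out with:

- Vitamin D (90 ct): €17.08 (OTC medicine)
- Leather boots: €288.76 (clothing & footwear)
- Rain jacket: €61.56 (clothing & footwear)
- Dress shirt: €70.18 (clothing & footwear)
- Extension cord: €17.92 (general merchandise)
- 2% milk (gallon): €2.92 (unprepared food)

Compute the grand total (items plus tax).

€495.80

Vitamin D (90 ct) €17.08: OTC medicine → 8.75% → €1.49
Leather boots €288.76: clothing & footwear → 6.5% + 2.5% surcharge = 9% → €25.99
Rain jacket €61.56: clothing & footwear → 6.5% → €4.00
Dress shirt €70.18: clothing & footwear → 6.5% → €4.56
Extension cord €17.92: general merchandise → 7.5% → €1.34
2% milk (gallon) €2.92: unprepared food → 0% → €0.00
Subtotal = €458.42; tax = €37.38; total due = €495.80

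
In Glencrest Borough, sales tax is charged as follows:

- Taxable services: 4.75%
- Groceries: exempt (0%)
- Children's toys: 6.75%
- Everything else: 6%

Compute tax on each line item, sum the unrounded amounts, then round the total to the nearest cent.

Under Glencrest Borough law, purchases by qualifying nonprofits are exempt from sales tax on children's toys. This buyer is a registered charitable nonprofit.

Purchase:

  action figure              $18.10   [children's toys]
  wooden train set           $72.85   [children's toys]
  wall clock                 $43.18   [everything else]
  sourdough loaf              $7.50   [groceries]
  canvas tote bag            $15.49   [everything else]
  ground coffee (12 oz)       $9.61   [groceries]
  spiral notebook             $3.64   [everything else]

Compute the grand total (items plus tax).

$174.11

Action figure $18.10: children's toys, buyer-exempt → 0% → $0.00
Wooden train set $72.85: children's toys, buyer-exempt → 0% → $0.00
Wall clock $43.18: everything else → 6% → $2.5908
Sourdough loaf $7.50: groceries → 0% → $0.00
Canvas tote bag $15.49: everything else → 6% → $0.9294
Ground coffee (12 oz) $9.61: groceries → 0% → $0.00
Spiral notebook $3.64: everything else → 6% → $0.2184
Subtotal = $170.37; unrounded tax = $3.7386 → $3.74; total due = $174.11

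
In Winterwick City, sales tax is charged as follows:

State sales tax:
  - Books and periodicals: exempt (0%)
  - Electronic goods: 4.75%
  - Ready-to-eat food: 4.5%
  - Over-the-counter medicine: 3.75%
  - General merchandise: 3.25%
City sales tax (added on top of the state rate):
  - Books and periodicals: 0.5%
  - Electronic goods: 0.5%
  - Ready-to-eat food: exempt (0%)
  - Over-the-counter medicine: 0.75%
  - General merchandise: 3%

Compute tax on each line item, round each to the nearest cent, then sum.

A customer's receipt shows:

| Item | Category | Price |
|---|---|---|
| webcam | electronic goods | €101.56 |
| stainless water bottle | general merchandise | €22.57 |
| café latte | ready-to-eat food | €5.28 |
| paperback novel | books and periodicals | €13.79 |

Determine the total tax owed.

€7.05

Webcam €101.56: electronic goods → 4.75% + 0.5% city = 5.25% → €5.33
Stainless water bottle €22.57: general merchandise → 3.25% + 3% city = 6.25% → €1.41
Café latte €5.28: ready-to-eat food → 4.5% + 0% city = 4.5% → €0.24
Paperback novel €13.79: books and periodicals → 0% + 0.5% city = 0.5% → €0.07
Total tax = €5.33 + €1.41 + €0.24 + €0.07 = €7.05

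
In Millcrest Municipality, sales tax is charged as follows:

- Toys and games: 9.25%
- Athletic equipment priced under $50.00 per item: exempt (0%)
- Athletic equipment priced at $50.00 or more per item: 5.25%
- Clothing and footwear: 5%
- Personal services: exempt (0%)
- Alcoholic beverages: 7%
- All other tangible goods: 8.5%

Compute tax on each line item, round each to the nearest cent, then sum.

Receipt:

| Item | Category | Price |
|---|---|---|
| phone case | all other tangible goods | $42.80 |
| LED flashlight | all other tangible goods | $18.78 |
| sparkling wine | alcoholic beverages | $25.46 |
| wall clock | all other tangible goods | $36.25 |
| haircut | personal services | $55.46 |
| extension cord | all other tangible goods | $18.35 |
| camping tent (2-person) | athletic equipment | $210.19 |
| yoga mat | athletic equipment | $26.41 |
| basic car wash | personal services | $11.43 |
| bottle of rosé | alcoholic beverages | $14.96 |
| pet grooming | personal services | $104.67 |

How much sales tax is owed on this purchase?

$23.74

Phone case $42.80: all other tangible goods → 8.5% → $3.64
LED flashlight $18.78: all other tangible goods → 8.5% → $1.60
Sparkling wine $25.46: alcoholic beverages → 7% → $1.78
Wall clock $36.25: all other tangible goods → 8.5% → $3.08
Haircut $55.46: personal services → 0% → $0.00
Extension cord $18.35: all other tangible goods → 8.5% → $1.56
Camping tent (2-person) $210.19: athletic equipment, $50.00 or more → 5.25% → $11.03
Yoga mat $26.41: athletic equipment, under $50.00 → 0% → $0.00
Basic car wash $11.43: personal services → 0% → $0.00
Bottle of rosé $14.96: alcoholic beverages → 7% → $1.05
Pet grooming $104.67: personal services → 0% → $0.00
Total tax = $3.64 + $1.60 + $1.78 + $3.08 + $1.56 + $11.03 + $1.05 = $23.74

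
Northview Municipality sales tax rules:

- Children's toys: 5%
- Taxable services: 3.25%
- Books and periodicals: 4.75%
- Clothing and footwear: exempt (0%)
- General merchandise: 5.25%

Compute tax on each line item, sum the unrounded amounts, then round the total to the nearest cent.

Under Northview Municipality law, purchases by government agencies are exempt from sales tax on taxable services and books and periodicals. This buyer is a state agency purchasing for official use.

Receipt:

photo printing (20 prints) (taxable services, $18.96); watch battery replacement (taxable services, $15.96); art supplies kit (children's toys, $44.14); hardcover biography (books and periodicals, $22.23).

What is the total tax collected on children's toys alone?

$2.21

Art supplies kit $44.14: children's toys → 5% → $2.207
Tax on children's toys: unrounded sum = $2.207 → $2.21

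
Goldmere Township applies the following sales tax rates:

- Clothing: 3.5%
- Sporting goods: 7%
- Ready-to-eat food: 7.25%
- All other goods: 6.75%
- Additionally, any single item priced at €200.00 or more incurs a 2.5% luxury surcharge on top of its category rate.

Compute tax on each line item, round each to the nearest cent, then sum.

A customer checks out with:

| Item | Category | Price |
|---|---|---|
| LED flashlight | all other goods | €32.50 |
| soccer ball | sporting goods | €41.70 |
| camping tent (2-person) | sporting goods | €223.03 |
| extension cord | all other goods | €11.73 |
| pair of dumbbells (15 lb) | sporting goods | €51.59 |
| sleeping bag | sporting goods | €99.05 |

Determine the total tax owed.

€37.63

LED flashlight €32.50: all other goods → 6.75% → €2.19
Soccer ball €41.70: sporting goods → 7% → €2.92
Camping tent (2-person) €223.03: sporting goods → 7% + 2.5% surcharge = 9.5% → €21.19
Extension cord €11.73: all other goods → 6.75% → €0.79
Pair of dumbbells (15 lb) €51.59: sporting goods → 7% → €3.61
Sleeping bag €99.05: sporting goods → 7% → €6.93
Total tax = €2.19 + €2.92 + €21.19 + €0.79 + €3.61 + €6.93 = €37.63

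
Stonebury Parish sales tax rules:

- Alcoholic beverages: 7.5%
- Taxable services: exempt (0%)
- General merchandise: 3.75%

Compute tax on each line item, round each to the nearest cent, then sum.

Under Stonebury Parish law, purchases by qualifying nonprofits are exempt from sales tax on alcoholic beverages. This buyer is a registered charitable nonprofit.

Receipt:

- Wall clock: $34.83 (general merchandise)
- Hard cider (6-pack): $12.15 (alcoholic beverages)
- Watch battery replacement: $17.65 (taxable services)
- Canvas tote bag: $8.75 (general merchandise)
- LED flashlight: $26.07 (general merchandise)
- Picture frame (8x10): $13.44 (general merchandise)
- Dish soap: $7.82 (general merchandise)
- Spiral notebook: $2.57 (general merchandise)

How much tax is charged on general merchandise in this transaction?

Wall clock $34.83: general merchandise → 3.75% → $1.31
Canvas tote bag $8.75: general merchandise → 3.75% → $0.33
LED flashlight $26.07: general merchandise → 3.75% → $0.98
Picture frame (8x10) $13.44: general merchandise → 3.75% → $0.50
Dish soap $7.82: general merchandise → 3.75% → $0.29
Spiral notebook $2.57: general merchandise → 3.75% → $0.10
Tax on general merchandise = $1.31 + $0.33 + $0.98 + $0.50 + $0.29 + $0.10 = $3.51

$3.51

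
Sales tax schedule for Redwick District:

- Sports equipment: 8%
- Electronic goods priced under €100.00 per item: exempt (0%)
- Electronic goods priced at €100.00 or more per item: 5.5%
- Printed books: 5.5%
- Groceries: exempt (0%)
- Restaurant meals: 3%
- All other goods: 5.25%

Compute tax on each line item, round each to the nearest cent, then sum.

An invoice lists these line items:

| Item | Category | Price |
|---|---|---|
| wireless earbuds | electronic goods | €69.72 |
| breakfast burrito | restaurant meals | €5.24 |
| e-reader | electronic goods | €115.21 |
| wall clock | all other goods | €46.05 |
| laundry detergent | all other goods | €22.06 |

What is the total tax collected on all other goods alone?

€3.58

Wall clock €46.05: all other goods → 5.25% → €2.42
Laundry detergent €22.06: all other goods → 5.25% → €1.16
Tax on all other goods = €2.42 + €1.16 = €3.58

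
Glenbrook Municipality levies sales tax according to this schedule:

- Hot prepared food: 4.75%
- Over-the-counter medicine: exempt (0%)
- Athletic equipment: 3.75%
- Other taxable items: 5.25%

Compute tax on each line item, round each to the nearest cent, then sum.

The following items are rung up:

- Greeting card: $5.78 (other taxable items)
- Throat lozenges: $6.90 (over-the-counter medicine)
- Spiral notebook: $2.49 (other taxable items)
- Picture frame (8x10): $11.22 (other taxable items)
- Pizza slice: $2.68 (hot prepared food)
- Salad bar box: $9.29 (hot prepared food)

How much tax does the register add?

$1.59

Greeting card $5.78: other taxable items → 5.25% → $0.30
Throat lozenges $6.90: over-the-counter medicine → 0% → $0.00
Spiral notebook $2.49: other taxable items → 5.25% → $0.13
Picture frame (8x10) $11.22: other taxable items → 5.25% → $0.59
Pizza slice $2.68: hot prepared food → 4.75% → $0.13
Salad bar box $9.29: hot prepared food → 4.75% → $0.44
Total tax = $0.30 + $0.13 + $0.59 + $0.13 + $0.44 = $1.59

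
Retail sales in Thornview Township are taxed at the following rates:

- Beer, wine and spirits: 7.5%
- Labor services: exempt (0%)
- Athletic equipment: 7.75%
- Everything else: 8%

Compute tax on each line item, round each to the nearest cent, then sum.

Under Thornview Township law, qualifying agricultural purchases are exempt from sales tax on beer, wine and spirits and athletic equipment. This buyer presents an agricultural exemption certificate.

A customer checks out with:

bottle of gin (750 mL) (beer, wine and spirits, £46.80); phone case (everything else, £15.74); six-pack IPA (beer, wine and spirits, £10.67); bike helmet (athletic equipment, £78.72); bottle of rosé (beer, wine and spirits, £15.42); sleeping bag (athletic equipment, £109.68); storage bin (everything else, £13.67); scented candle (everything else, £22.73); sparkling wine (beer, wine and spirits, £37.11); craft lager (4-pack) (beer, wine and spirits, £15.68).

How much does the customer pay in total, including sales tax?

Bottle of gin (750 mL) £46.80: beer, wine and spirits, buyer-exempt → 0% → £0.00
Phone case £15.74: everything else → 8% → £1.26
Six-pack IPA £10.67: beer, wine and spirits, buyer-exempt → 0% → £0.00
Bike helmet £78.72: athletic equipment, buyer-exempt → 0% → £0.00
Bottle of rosé £15.42: beer, wine and spirits, buyer-exempt → 0% → £0.00
Sleeping bag £109.68: athletic equipment, buyer-exempt → 0% → £0.00
Storage bin £13.67: everything else → 8% → £1.09
Scented candle £22.73: everything else → 8% → £1.82
Sparkling wine £37.11: beer, wine and spirits, buyer-exempt → 0% → £0.00
Craft lager (4-pack) £15.68: beer, wine and spirits, buyer-exempt → 0% → £0.00
Subtotal = £366.22; tax = £4.17; total due = £370.39

£370.39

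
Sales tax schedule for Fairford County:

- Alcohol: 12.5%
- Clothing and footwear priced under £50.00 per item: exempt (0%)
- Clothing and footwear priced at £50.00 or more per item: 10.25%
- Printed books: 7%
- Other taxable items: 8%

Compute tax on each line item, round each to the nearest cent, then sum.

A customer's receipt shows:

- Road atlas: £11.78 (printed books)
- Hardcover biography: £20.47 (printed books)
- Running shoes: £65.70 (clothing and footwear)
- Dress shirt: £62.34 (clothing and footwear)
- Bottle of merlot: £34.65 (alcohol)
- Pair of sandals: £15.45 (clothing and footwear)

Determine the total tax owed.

Road atlas £11.78: printed books → 7% → £0.82
Hardcover biography £20.47: printed books → 7% → £1.43
Running shoes £65.70: clothing and footwear, £50.00 or more → 10.25% → £6.73
Dress shirt £62.34: clothing and footwear, £50.00 or more → 10.25% → £6.39
Bottle of merlot £34.65: alcohol → 12.5% → £4.33
Pair of sandals £15.45: clothing and footwear, under £50.00 → 0% → £0.00
Total tax = £0.82 + £1.43 + £6.73 + £6.39 + £4.33 = £19.70

£19.70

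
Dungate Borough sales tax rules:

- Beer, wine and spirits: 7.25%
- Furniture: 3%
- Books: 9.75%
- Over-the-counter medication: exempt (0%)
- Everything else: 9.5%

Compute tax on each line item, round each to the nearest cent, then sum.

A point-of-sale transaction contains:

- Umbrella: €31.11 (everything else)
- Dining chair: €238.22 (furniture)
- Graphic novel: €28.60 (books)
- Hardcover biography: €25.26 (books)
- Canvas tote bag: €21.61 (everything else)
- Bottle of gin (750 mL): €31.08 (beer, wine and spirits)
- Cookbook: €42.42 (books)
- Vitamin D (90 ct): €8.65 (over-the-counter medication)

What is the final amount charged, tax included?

€450.75

Umbrella €31.11: everything else → 9.5% → €2.96
Dining chair €238.22: furniture → 3% → €7.15
Graphic novel €28.60: books → 9.75% → €2.79
Hardcover biography €25.26: books → 9.75% → €2.46
Canvas tote bag €21.61: everything else → 9.5% → €2.05
Bottle of gin (750 mL) €31.08: beer, wine and spirits → 7.25% → €2.25
Cookbook €42.42: books → 9.75% → €4.14
Vitamin D (90 ct) €8.65: over-the-counter medication → 0% → €0.00
Subtotal = €426.95; tax = €23.80; total due = €450.75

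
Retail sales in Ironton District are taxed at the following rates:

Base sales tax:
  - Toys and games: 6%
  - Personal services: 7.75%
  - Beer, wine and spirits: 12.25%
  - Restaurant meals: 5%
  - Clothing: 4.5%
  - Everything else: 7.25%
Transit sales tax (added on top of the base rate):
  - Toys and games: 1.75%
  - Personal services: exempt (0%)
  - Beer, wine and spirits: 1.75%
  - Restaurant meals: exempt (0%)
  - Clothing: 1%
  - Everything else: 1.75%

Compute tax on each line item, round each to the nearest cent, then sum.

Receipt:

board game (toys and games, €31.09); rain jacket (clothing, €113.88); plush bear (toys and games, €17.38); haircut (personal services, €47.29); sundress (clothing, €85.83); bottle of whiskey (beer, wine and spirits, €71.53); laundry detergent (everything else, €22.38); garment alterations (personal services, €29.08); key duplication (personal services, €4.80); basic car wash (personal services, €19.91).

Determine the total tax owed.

€34.58

Board game €31.09: toys and games → 6% + 1.75% transit = 7.75% → €2.41
Rain jacket €113.88: clothing → 4.5% + 1% transit = 5.5% → €6.26
Plush bear €17.38: toys and games → 6% + 1.75% transit = 7.75% → €1.35
Haircut €47.29: personal services → 7.75% + 0% transit = 7.75% → €3.66
Sundress €85.83: clothing → 4.5% + 1% transit = 5.5% → €4.72
Bottle of whiskey €71.53: beer, wine and spirits → 12.25% + 1.75% transit = 14% → €10.01
Laundry detergent €22.38: everything else → 7.25% + 1.75% transit = 9% → €2.01
Garment alterations €29.08: personal services → 7.75% + 0% transit = 7.75% → €2.25
Key duplication €4.80: personal services → 7.75% + 0% transit = 7.75% → €0.37
Basic car wash €19.91: personal services → 7.75% + 0% transit = 7.75% → €1.54
Total tax = €2.41 + €6.26 + €1.35 + €3.66 + €4.72 + €10.01 + €2.01 + €2.25 + €0.37 + €1.54 = €34.58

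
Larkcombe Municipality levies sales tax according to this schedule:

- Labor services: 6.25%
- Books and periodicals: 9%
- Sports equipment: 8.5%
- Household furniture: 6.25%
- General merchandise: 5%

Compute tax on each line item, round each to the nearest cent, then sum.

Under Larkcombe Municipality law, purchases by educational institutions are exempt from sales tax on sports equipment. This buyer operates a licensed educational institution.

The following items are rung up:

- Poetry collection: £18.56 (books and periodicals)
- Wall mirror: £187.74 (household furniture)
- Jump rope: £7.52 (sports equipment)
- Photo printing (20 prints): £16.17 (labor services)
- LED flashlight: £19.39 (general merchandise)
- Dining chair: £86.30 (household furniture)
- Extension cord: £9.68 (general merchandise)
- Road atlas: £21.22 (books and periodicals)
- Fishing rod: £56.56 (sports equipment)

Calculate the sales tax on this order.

Poetry collection £18.56: books and periodicals → 9% → £1.67
Wall mirror £187.74: household furniture → 6.25% → £11.73
Jump rope £7.52: sports equipment, buyer-exempt → 0% → £0.00
Photo printing (20 prints) £16.17: labor services → 6.25% → £1.01
LED flashlight £19.39: general merchandise → 5% → £0.97
Dining chair £86.30: household furniture → 6.25% → £5.39
Extension cord £9.68: general merchandise → 5% → £0.48
Road atlas £21.22: books and periodicals → 9% → £1.91
Fishing rod £56.56: sports equipment, buyer-exempt → 0% → £0.00
Total tax = £1.67 + £11.73 + £1.01 + £0.97 + £5.39 + £0.48 + £1.91 = £23.16

£23.16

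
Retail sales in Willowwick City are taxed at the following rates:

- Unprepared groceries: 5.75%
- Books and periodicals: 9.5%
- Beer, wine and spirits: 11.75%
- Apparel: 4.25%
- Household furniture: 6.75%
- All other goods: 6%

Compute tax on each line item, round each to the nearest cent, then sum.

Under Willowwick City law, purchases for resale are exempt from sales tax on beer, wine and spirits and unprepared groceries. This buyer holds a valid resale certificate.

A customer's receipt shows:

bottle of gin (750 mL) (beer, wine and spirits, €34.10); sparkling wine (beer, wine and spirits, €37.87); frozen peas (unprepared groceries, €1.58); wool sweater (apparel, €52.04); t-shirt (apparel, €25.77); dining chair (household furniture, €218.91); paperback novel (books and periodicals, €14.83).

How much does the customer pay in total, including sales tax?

€404.60

Bottle of gin (750 mL) €34.10: beer, wine and spirits, buyer-exempt → 0% → €0.00
Sparkling wine €37.87: beer, wine and spirits, buyer-exempt → 0% → €0.00
Frozen peas €1.58: unprepared groceries, buyer-exempt → 0% → €0.00
Wool sweater €52.04: apparel → 4.25% → €2.21
T-shirt €25.77: apparel → 4.25% → €1.10
Dining chair €218.91: household furniture → 6.75% → €14.78
Paperback novel €14.83: books and periodicals → 9.5% → €1.41
Subtotal = €385.10; tax = €19.50; total due = €404.60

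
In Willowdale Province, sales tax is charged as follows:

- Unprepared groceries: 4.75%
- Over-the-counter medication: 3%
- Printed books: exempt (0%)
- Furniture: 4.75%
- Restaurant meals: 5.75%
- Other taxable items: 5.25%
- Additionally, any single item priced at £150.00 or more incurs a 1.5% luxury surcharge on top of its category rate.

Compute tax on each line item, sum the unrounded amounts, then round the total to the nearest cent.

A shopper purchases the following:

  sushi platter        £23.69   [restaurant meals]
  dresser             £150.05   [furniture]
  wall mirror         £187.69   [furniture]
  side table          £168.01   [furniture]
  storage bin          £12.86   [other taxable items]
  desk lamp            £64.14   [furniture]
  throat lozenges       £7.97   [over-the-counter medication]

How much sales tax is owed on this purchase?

£36.93

Sushi platter £23.69: restaurant meals → 5.75% → £1.362175
Dresser £150.05: furniture → 4.75% + 1.5% surcharge = 6.25% → £9.378125
Wall mirror £187.69: furniture → 4.75% + 1.5% surcharge = 6.25% → £11.730625
Side table £168.01: furniture → 4.75% + 1.5% surcharge = 6.25% → £10.500625
Storage bin £12.86: other taxable items → 5.25% → £0.67515
Desk lamp £64.14: furniture → 4.75% → £3.04665
Throat lozenges £7.97: over-the-counter medication → 3% → £0.2391
Unrounded tax sum = £36.93245 → £36.93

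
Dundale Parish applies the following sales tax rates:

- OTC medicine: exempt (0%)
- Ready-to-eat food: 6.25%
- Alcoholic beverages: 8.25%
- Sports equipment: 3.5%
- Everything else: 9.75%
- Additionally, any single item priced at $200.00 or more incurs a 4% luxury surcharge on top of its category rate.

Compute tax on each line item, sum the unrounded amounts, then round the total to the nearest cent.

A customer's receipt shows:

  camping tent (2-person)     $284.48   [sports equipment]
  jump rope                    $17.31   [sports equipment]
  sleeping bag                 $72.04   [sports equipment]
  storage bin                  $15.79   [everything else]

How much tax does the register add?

Camping tent (2-person) $284.48: sports equipment → 3.5% + 4% surcharge = 7.5% → $21.336
Jump rope $17.31: sports equipment → 3.5% → $0.60585
Sleeping bag $72.04: sports equipment → 3.5% → $2.5214
Storage bin $15.79: everything else → 9.75% → $1.539525
Unrounded tax sum = $26.002775 → $26.00

$26.00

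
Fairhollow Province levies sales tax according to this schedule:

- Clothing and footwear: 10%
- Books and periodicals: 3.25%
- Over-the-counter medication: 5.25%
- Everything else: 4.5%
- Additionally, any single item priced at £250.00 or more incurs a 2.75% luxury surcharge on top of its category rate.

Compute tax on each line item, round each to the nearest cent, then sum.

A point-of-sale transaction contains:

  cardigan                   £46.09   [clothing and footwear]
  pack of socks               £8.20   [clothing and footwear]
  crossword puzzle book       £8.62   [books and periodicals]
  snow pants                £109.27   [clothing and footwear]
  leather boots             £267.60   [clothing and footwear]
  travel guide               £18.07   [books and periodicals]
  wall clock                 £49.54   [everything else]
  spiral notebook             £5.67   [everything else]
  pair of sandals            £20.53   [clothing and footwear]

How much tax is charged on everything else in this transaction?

£2.49

Wall clock £49.54: everything else → 4.5% → £2.23
Spiral notebook £5.67: everything else → 4.5% → £0.26
Tax on everything else = £2.23 + £0.26 = £2.49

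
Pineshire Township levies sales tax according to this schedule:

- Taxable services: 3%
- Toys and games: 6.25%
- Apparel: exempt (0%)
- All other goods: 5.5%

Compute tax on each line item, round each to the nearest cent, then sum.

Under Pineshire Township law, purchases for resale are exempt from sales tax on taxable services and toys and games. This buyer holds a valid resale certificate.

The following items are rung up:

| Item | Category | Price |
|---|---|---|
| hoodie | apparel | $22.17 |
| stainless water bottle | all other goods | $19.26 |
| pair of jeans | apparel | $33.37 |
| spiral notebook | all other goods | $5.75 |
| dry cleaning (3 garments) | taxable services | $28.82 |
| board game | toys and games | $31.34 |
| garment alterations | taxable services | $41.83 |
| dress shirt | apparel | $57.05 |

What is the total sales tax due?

Hoodie $22.17: apparel → 0% → $0.00
Stainless water bottle $19.26: all other goods → 5.5% → $1.06
Pair of jeans $33.37: apparel → 0% → $0.00
Spiral notebook $5.75: all other goods → 5.5% → $0.32
Dry cleaning (3 garments) $28.82: taxable services, buyer-exempt → 0% → $0.00
Board game $31.34: toys and games, buyer-exempt → 0% → $0.00
Garment alterations $41.83: taxable services, buyer-exempt → 0% → $0.00
Dress shirt $57.05: apparel → 0% → $0.00
Total tax = $1.06 + $0.32 = $1.38

$1.38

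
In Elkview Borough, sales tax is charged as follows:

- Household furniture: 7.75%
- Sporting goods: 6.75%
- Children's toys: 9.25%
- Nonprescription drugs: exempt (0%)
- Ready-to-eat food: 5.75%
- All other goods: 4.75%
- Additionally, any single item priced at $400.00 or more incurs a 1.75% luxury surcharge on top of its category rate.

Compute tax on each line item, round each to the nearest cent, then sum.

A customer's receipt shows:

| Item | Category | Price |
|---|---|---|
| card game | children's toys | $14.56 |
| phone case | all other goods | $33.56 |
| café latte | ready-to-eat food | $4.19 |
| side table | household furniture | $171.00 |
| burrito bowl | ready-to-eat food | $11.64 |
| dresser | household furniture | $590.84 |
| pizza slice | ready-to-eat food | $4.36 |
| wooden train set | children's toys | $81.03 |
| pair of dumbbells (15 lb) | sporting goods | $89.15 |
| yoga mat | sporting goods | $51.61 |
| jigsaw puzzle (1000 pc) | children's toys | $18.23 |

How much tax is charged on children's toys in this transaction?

$10.54

Card game $14.56: children's toys → 9.25% → $1.35
Wooden train set $81.03: children's toys → 9.25% → $7.50
Jigsaw puzzle (1000 pc) $18.23: children's toys → 9.25% → $1.69
Tax on children's toys = $1.35 + $7.50 + $1.69 = $10.54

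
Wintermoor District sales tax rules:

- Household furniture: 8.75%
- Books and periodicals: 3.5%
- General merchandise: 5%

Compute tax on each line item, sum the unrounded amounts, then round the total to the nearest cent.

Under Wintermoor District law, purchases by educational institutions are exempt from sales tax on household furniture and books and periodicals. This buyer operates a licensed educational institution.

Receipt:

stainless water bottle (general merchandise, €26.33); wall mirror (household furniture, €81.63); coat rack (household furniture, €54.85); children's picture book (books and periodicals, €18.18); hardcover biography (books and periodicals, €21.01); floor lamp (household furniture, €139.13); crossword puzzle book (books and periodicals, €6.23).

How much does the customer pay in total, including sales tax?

Stainless water bottle €26.33: general merchandise → 5% → €1.3165
Wall mirror €81.63: household furniture, buyer-exempt → 0% → €0.00
Coat rack €54.85: household furniture, buyer-exempt → 0% → €0.00
Children's picture book €18.18: books and periodicals, buyer-exempt → 0% → €0.00
Hardcover biography €21.01: books and periodicals, buyer-exempt → 0% → €0.00
Floor lamp €139.13: household furniture, buyer-exempt → 0% → €0.00
Crossword puzzle book €6.23: books and periodicals, buyer-exempt → 0% → €0.00
Subtotal = €347.36; unrounded tax = €1.3165 → €1.32; total due = €348.68

€348.68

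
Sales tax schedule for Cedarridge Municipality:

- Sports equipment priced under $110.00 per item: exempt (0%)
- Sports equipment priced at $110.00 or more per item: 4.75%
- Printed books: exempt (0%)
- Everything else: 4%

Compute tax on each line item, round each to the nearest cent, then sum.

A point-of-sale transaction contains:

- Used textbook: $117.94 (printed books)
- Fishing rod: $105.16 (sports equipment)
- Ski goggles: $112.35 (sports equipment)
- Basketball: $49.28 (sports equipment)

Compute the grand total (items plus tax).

Used textbook $117.94: printed books → 0% → $0.00
Fishing rod $105.16: sports equipment, under $110.00 → 0% → $0.00
Ski goggles $112.35: sports equipment, $110.00 or more → 4.75% → $5.34
Basketball $49.28: sports equipment, under $110.00 → 0% → $0.00
Subtotal = $384.73; tax = $5.34; total due = $390.07

$390.07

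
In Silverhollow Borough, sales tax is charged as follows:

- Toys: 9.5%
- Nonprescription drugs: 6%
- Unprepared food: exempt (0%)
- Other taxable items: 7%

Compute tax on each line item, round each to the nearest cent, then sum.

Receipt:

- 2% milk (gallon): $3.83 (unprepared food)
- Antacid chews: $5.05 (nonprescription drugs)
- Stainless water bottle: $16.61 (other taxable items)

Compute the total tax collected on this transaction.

$1.46

2% milk (gallon) $3.83: unprepared food → 0% → $0.00
Antacid chews $5.05: nonprescription drugs → 6% → $0.30
Stainless water bottle $16.61: other taxable items → 7% → $1.16
Total tax = $0.30 + $1.16 = $1.46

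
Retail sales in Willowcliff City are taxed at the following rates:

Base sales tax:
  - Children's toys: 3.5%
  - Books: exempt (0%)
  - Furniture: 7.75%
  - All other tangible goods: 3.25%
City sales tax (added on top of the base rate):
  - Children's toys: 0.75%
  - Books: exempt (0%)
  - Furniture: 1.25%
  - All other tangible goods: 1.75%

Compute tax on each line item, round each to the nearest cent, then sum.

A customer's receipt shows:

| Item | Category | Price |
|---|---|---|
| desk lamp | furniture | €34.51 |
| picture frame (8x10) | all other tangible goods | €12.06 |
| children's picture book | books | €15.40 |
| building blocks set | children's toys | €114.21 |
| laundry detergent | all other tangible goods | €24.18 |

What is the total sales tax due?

Desk lamp €34.51: furniture → 7.75% + 1.25% city = 9% → €3.11
Picture frame (8x10) €12.06: all other tangible goods → 3.25% + 1.75% city = 5% → €0.60
Children's picture book €15.40: books → 0% + 0% city = 0% → €0.00
Building blocks set €114.21: children's toys → 3.5% + 0.75% city = 4.25% → €4.85
Laundry detergent €24.18: all other tangible goods → 3.25% + 1.75% city = 5% → €1.21
Total tax = €3.11 + €0.60 + €4.85 + €1.21 = €9.77

€9.77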